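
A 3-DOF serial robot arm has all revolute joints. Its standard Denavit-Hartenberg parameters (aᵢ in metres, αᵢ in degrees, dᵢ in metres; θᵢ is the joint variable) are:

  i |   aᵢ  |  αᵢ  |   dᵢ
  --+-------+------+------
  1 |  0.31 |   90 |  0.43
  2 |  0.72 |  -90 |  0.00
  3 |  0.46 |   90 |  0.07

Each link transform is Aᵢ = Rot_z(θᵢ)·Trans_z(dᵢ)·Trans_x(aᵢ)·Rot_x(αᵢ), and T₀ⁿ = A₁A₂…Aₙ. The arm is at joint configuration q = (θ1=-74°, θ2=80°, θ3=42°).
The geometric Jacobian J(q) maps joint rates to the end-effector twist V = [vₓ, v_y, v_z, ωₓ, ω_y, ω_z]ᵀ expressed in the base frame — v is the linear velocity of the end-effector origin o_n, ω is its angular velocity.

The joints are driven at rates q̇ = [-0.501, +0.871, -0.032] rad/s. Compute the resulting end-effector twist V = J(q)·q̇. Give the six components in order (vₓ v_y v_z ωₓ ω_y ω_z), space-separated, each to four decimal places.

-0.4264 0.6741 0.1103 -0.8286 -0.2704 -0.5066

o_n = [0.4131, -0.3241, 1.4879]
J₁: ẑ×o_n = [0.3241, 0.4131, -0.0000], ω = ẑ
J2: z=[-0.9613, -0.2756, 0.0000] o=[0.0854, -0.2980, 0.4300] → [-0.2916, 1.0169, 0.1155, -0.9613, -0.2756, 0.0000]
J3: z=[-0.2714, 0.9467, 0.1736] o=[0.1199, -0.4182, 1.1391] → [0.3139, 0.1456, -0.3031, -0.2714, 0.9467, 0.1736]
V = J·q̇ = [-0.4264, 0.6741, 0.1103, -0.8286, -0.2704, -0.5066]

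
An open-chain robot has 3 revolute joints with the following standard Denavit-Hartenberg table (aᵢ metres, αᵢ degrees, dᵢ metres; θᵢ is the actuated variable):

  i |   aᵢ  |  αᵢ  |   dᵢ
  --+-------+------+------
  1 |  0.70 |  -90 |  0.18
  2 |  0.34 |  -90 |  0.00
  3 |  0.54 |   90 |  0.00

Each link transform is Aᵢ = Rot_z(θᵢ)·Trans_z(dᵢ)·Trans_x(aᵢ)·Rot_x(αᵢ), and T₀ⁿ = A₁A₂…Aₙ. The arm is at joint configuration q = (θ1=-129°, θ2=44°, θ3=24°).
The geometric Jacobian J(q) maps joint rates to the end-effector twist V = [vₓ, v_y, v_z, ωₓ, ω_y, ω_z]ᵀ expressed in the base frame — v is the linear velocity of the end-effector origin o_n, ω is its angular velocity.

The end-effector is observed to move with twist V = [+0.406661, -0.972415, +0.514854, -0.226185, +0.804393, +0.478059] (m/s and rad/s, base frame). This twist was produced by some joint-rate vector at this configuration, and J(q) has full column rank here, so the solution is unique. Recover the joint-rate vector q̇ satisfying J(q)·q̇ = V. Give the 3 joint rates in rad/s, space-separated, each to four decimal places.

0.9780 -0.6820 0.6950

o_n = [-0.9885, -0.8716, -0.3989]
J₁: ẑ×o_n = [0.8716, -0.9885, 0.0000], ω = ẑ
J2: z=[0.7771, -0.6293, 0.0000] o=[-0.4405, -0.5440, 0.1800] → [0.3643, 0.4499, -0.5994, 0.7771, -0.6293, 0.0000]
J3: z=[0.4372, 0.5399, -0.7193] o=[-0.5944, -0.7341, -0.0562] → [-0.2839, 0.4332, 0.1526, 0.4372, 0.5399, -0.7193]
q̇ = J⁺·V = [0.9780, -0.6820, 0.6950]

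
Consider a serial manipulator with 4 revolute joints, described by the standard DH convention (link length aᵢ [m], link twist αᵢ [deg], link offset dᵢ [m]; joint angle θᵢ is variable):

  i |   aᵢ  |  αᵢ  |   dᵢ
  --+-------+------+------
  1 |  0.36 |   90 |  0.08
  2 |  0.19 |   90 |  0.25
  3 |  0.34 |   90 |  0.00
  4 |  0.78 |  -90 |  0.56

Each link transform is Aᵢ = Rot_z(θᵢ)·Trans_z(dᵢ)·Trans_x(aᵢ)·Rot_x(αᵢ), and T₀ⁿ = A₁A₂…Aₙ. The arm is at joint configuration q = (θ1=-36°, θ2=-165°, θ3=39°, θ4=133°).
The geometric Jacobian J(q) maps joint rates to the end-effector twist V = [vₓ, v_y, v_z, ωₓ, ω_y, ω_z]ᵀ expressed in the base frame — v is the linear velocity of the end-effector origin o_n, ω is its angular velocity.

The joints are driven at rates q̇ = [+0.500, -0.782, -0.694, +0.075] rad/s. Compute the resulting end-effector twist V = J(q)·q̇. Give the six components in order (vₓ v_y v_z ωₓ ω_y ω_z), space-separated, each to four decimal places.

o_n = [0.0444, 0.3460, 0.5292]
J₁: ẑ×o_n = [-0.3460, 0.0444, 0.0000], ω = ẑ
J2: z=[-0.5878, -0.8090, 0.0000] o=[0.2912, -0.2116, 0.0800] → [-0.3634, 0.2641, -0.5275, -0.5878, -0.8090, 0.0000]
J3: z=[-0.2094, 0.1521, 0.9659] o=[-0.0042, -0.3060, 0.0308] → [-0.5540, 0.1513, -0.1439, -0.2094, 0.1521, 0.9659]
J4: z=[-0.0350, 0.9860, -0.1629] o=[-0.3364, -0.3291, -0.0376] → [0.6688, -0.0422, -0.3991, -0.0350, 0.9860, -0.1629]
V = J·q̇ = [0.5458, -0.2924, 0.4824, 0.6023, 0.6010, -0.1826]

0.5458 -0.2924 0.4824 0.6023 0.6010 -0.1826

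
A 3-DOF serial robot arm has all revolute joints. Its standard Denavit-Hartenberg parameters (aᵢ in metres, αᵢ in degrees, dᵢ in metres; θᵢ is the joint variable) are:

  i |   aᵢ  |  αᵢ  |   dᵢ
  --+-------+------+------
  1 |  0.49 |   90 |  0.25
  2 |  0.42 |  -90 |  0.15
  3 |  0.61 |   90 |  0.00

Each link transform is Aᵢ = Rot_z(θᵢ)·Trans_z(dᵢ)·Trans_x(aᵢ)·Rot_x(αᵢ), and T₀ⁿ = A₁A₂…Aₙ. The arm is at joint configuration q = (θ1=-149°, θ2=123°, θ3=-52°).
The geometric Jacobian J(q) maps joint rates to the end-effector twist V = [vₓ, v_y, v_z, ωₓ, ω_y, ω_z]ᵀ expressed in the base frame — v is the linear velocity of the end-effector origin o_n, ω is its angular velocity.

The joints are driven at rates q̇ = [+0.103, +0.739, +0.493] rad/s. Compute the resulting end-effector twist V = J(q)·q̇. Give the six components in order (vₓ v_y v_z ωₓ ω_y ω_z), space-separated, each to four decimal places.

0.5760 0.1233 -0.1215 -0.0262 0.8464 -0.1655

o_n = [-0.3734, 0.5114, 0.9172]
J₁: ẑ×o_n = [-0.5114, -0.3734, 0.0000], ω = ẑ
J2: z=[-0.5150, 0.8572, 0.0000] o=[-0.4200, -0.2524, 0.2500] → [0.5719, 0.3436, -0.4333, -0.5150, 0.8572, 0.0000]
J3: z=[0.7189, 0.4319, -0.5446] o=[-0.3012, -0.0060, 0.6022] → [0.4178, -0.1871, 0.4031, 0.7189, 0.4319, -0.5446]
V = J·q̇ = [0.5760, 0.1233, -0.1215, -0.0262, 0.8464, -0.1655]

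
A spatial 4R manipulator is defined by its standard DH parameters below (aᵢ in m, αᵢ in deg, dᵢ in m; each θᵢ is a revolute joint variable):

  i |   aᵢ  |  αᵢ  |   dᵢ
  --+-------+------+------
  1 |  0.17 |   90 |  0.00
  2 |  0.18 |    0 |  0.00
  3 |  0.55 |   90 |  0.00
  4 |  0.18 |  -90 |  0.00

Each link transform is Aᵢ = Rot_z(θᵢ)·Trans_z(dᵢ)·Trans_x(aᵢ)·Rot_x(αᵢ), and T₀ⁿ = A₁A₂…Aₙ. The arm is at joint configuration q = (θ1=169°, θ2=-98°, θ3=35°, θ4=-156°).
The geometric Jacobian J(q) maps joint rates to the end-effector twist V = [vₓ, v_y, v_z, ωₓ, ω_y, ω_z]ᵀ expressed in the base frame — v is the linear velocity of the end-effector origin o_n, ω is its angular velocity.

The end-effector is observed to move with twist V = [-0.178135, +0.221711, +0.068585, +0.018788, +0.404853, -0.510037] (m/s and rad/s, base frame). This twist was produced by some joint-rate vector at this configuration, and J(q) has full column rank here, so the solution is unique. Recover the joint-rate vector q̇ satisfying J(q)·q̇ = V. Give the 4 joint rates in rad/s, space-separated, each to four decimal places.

o_n = [-0.3281, -0.0108, -0.5218]
J₁: ẑ×o_n = [0.0108, -0.3281, 0.0000], ω = ẑ
J2: z=[0.1908, 0.9816, 0.0000] o=[-0.1669, 0.0324, 0.0000] → [-0.5122, 0.0996, 0.1500, 0.1908, 0.9816, 0.0000]
J3: z=[0.1908, 0.9816, 0.0000] o=[-0.1423, 0.0277, -0.1782] → [-0.3372, 0.0656, 0.1750, 0.1908, 0.9816, 0.0000]
J4: z=[0.8746, -0.1700, -0.4540] o=[-0.3874, 0.0753, -0.6683] → [-0.0640, -0.1551, -0.0652, 0.8746, -0.1700, -0.4540]
q̇ = J⁺·V = [-0.5400, 0.2360, 0.1650, -0.0660]

-0.5400 0.2360 0.1650 -0.0660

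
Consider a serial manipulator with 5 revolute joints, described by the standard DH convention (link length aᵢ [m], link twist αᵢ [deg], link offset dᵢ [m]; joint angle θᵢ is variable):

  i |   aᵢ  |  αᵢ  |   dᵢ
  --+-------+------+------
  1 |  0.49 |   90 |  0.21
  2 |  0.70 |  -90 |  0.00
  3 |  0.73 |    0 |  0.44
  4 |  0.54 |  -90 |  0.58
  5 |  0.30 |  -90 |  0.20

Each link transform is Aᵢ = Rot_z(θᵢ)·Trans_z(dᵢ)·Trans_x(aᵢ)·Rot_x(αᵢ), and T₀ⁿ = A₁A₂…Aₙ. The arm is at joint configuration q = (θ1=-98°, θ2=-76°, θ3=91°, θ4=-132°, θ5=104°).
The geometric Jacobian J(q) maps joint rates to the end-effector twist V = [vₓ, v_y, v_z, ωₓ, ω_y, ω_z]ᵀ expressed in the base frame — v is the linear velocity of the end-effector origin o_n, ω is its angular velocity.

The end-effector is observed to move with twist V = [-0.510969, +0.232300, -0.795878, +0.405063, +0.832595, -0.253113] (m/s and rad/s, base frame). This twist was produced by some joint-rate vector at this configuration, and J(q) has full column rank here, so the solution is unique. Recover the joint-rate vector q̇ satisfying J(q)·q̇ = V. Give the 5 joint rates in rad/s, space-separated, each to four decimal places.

-0.0700 -0.3260 -0.8420 -0.0570 -0.0540

o_n = [0.3625, -1.5461, -0.7501]
J₁: ẑ×o_n = [1.5461, 0.3625, -0.0000], ω = ẑ
J2: z=[-0.9903, 0.1392, 0.0000] o=[-0.0682, -0.4852, 0.2100] → [-0.1336, -0.9508, 0.9906, -0.9903, 0.1392, 0.0000]
J3: z=[-0.1350, -0.9609, 0.2419] o=[-0.0918, -0.6529, -0.4692] → [0.4860, 0.0720, 0.5571, -0.1350, -0.9609, 0.2419]
J4: z=[-0.1350, -0.9609, 0.2419] o=[0.5720, -1.1742, -0.3504] → [0.4740, -0.1047, -0.1511, -0.1350, -0.9609, 0.2419]
J5: z=[0.7253, -0.2622, -0.6366] o=[0.1292, -1.7799, -0.6055] → [0.1867, -0.0437, 0.2307, 0.7253, -0.2622, -0.6366]
q̇ = J⁺·V = [-0.0700, -0.3260, -0.8420, -0.0570, -0.0540]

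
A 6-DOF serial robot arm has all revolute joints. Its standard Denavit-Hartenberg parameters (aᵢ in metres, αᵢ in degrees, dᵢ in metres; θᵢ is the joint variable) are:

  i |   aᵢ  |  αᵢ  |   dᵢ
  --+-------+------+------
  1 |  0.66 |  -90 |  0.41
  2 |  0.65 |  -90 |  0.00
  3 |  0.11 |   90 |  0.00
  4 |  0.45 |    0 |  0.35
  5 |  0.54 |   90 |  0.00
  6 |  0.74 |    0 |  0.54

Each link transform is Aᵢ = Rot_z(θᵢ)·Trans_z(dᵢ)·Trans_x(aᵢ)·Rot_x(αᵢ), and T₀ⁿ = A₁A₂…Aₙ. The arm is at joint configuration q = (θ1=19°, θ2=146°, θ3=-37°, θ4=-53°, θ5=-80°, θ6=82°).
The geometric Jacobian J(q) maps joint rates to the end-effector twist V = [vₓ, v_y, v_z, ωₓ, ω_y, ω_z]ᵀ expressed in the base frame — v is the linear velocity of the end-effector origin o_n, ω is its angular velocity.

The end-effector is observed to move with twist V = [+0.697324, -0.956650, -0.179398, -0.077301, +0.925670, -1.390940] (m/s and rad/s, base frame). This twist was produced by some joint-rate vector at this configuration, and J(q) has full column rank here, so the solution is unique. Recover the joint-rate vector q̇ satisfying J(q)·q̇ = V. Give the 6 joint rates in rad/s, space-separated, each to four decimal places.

o_n = [0.9598, 0.9570, 0.2306]
J₁: ẑ×o_n = [-0.9570, 0.9598, 0.0000], ω = ẑ
J2: z=[-0.3256, 0.9455, 0.0000] o=[0.6240, 0.2149, 0.4100] → [-0.1696, -0.0584, -0.5590, -0.3256, 0.9455, 0.0000]
J3: z=[-0.5287, -0.1821, 0.8290] o=[0.1145, 0.0394, 0.0465] → [-0.7942, 0.7981, -0.3312, -0.5287, -0.1821, 0.8290]
J4: z=[0.2117, 0.9176, 0.3365] o=[0.0241, 0.0783, -0.0026] → [-0.0817, 0.2655, -0.6725, 0.2117, 0.9176, 0.3365]
J5: z=[0.2117, 0.9176, 0.3365] o=[0.0656, 0.5606, -0.3037] → [0.3568, 0.1878, -0.7365, 0.2117, 0.9176, 0.3365]
J6: z=[0.2406, -0.3827, 0.8920] o=[0.5772, 0.5023, -0.4666] → [-0.6723, 0.1736, 0.2558, 0.2406, -0.3827, 0.8920]
q̇ = J⁺·V = [-0.2780, 0.8420, -0.6950, 0.5740, -0.7880, -0.5210]

-0.2780 0.8420 -0.6950 0.5740 -0.7880 -0.5210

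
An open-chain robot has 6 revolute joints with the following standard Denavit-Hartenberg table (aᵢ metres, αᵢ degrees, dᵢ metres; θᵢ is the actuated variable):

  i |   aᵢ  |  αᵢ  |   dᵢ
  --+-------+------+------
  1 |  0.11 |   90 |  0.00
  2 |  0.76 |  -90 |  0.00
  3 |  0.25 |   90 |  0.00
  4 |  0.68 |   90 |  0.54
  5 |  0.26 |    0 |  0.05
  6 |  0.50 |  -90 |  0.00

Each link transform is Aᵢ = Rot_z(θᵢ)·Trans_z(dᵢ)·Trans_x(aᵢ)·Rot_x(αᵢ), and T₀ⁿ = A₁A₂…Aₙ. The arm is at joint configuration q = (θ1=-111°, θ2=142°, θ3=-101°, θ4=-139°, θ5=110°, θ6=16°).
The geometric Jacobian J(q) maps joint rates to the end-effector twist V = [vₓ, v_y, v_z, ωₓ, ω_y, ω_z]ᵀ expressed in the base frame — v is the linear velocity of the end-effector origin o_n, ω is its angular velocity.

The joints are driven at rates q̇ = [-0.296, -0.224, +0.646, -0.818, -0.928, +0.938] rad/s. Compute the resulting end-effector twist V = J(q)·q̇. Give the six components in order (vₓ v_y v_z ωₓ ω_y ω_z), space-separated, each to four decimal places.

o_n = [0.0296, -0.5753, -0.1258]
J₁: ẑ×o_n = [0.5753, 0.0296, -0.0000], ω = ẑ
J2: z=[-0.9336, 0.3584, 0.0000] o=[-0.0394, -0.1027, 0.0000] → [-0.0451, -0.1175, 0.4164, -0.9336, 0.3584, 0.0000]
J3: z=[0.2206, 0.5748, -0.7880] o=[0.1752, 0.4564, 0.4679] → [-1.1542, 0.2457, -0.1439, 0.2206, 0.5748, -0.7880]
J4: z=[-0.0991, -0.7905, -0.6044] o=[-0.0674, 0.5093, 0.4385] → [-0.2093, -0.1145, 0.1841, -0.0991, -0.7905, -0.6044]
J5: z=[0.8031, 0.2951, -0.5176] o=[0.2787, -0.2825, 0.5240] → [-0.3433, 0.6508, -0.1616, 0.8031, 0.2951, -0.5176]
J6: z=[0.8031, 0.2951, -0.5176] o=[0.2424, -0.4132, 0.2966] → [-0.2086, 0.4494, -0.0674, 0.8031, 0.2951, -0.5176]
V = J·q̇ = [-0.6117, 0.0876, -0.2501, 0.4407, 0.9406, -0.3159]

-0.6117 0.0876 -0.2501 0.4407 0.9406 -0.3159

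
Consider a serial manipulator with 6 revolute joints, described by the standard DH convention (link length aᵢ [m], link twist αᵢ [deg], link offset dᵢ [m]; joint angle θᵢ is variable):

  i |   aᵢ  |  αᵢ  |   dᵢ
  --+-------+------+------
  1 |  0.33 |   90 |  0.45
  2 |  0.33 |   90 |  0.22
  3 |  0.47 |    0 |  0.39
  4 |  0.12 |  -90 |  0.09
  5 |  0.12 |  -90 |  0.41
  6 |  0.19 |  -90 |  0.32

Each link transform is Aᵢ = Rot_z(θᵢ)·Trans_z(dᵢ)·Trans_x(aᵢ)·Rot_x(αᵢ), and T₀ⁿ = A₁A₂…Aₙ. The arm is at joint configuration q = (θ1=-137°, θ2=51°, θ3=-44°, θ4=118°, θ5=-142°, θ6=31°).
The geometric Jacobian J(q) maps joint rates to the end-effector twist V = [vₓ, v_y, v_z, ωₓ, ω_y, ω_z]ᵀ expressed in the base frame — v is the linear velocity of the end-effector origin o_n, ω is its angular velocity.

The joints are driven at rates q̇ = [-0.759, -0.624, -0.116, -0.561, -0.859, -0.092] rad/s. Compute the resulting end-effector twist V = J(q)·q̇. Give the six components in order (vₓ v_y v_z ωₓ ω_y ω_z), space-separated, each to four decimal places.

o_n = [-0.9855, -0.8233, 0.1858]
J₁: ẑ×o_n = [0.8233, -0.9855, 0.0000], ω = ẑ
J2: z=[-0.6820, 0.7314, 0.0000] o=[-0.2413, -0.2251, 0.4500] → [-0.1932, -0.1802, 0.9523, -0.6820, 0.7314, 0.0000]
J3: z=[-0.5684, -0.5300, -0.6293] o=[-0.5433, -0.2058, 0.7065] → [-0.1127, -0.0176, 0.1166, -0.5684, -0.5300, -0.6293]
J4: z=[-0.5684, -0.5300, -0.6293] o=[-0.6979, -0.7964, 0.7238] → [0.2682, -0.1247, -0.1372, -0.5684, -0.5300, -0.6293]
J5: z=[0.2544, 0.6142, -0.7470] o=[-0.8429, -0.7739, 0.6928] → [-0.3483, 0.2356, 0.0750, 0.2544, 0.6142, -0.7470]
J6: z=[-0.9296, -0.0577, -0.3640] o=[-0.7066, -0.6166, 0.3198] → [-0.0675, -0.0230, 0.1761, -0.9296, -0.0577, -0.3640]
V = J·q̇ = [-0.3363, 0.7322, -0.6114, 0.6773, -0.6198, 0.3422]

-0.3363 0.7322 -0.6114 0.6773 -0.6198 0.3422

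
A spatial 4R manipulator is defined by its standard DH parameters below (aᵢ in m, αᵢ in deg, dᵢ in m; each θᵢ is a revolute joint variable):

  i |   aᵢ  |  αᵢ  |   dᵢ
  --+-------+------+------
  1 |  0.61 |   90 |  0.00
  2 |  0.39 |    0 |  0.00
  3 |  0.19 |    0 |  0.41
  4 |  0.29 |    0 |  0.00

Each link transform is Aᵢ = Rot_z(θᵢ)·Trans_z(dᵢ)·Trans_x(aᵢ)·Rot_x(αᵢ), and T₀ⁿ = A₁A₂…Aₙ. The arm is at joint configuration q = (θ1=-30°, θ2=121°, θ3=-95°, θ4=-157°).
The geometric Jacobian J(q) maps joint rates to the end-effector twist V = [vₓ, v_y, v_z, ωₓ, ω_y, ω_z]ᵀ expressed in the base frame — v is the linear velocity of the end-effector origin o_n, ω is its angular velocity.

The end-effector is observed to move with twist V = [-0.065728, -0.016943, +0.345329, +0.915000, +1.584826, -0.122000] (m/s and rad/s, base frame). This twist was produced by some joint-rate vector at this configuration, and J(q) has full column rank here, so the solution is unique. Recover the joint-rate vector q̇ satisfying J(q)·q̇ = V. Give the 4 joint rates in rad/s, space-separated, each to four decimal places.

-0.1220 -0.9270 -0.1800 -0.7230

o_n = [0.1324, -0.5499, 0.1987]
J₁: ẑ×o_n = [0.5499, 0.1324, -0.0000], ω = ẑ
J2: z=[-0.5000, -0.8660, 0.0000] o=[0.5283, -0.3050, 0.0000] → [-0.1721, 0.0994, -0.2204, -0.5000, -0.8660, 0.0000]
J3: z=[-0.5000, -0.8660, 0.0000] o=[0.3543, -0.2046, 0.3343] → [0.1174, -0.0678, -0.0195, -0.5000, -0.8660, 0.0000]
J4: z=[-0.5000, -0.8660, 0.0000] o=[0.2972, -0.6450, 0.4176] → [0.1895, -0.1094, -0.1903, -0.5000, -0.8660, 0.0000]
q̇ = J⁺·V = [-0.1220, -0.9270, -0.1800, -0.7230]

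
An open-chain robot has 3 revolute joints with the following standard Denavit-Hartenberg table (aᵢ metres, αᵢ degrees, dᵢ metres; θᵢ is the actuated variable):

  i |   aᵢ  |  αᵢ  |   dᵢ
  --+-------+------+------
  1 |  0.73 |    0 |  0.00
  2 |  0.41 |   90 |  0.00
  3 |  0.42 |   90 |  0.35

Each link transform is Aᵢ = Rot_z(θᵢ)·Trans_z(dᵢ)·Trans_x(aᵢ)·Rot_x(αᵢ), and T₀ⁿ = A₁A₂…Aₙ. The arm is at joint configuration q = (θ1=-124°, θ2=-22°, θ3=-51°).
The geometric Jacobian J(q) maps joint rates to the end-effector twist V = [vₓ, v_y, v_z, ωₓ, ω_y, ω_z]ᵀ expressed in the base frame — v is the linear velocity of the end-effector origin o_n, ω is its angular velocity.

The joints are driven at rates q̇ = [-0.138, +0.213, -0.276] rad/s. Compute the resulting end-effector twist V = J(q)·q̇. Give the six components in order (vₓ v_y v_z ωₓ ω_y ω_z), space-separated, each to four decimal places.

o_n = [-1.1630, -0.6921, -0.3264]
J₁: ẑ×o_n = [0.6921, -1.1630, 0.0000], ω = ẑ
J2: z=[0.0000, 0.0000, 1.0000] o=[-0.4082, -0.6052, 0.0000] → [0.0869, -0.7547, 0.0000, 0.0000, 0.0000, 1.0000]
J3: z=[-0.5592, 0.8290, 0.0000] o=[-0.7481, -0.8345, 0.0000] → [-0.2706, -0.1825, 0.2643, -0.5592, 0.8290, 0.0000]
V = J·q̇ = [-0.0023, 0.0501, -0.0730, 0.1543, -0.2288, 0.0750]

-0.0023 0.0501 -0.0730 0.1543 -0.2288 0.0750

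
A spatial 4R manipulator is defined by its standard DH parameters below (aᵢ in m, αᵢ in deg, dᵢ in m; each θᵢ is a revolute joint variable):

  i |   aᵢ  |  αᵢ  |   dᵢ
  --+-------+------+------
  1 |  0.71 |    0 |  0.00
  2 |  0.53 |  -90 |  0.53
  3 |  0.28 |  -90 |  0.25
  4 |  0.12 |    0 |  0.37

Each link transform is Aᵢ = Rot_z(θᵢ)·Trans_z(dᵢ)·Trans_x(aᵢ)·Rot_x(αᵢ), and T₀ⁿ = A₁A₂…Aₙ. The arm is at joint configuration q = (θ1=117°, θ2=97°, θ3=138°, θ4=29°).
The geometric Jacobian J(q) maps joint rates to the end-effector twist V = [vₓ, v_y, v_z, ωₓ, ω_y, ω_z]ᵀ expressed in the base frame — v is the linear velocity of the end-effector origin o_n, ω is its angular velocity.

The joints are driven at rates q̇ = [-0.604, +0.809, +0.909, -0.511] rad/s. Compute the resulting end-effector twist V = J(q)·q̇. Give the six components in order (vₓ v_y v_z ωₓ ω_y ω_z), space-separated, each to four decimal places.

0.4495 0.1764 0.4652 0.2248 -0.9448 -0.1747

o_n = [-0.2120, 0.4756, 0.5474]
J₁: ẑ×o_n = [-0.4756, -0.2120, 0.0000], ω = ẑ
J2: z=[0.0000, 0.0000, 1.0000] o=[-0.3223, 0.6326, 0.0000] → [0.1570, 0.1103, -0.0000, 0.0000, 0.0000, 1.0000]
J3: z=[0.5592, -0.8290, 0.0000] o=[-0.7617, 0.3362, 0.5300] → [-0.0144, -0.0097, 0.5337, 0.5592, -0.8290, 0.0000]
J4: z=[0.5547, 0.3742, 0.7431] o=[-0.4494, 0.2453, 0.3426] → [-0.0945, 0.0628, 0.0389, 0.5547, 0.3742, 0.7431]
V = J·q̇ = [0.4495, 0.1764, 0.4652, 0.2248, -0.9448, -0.1747]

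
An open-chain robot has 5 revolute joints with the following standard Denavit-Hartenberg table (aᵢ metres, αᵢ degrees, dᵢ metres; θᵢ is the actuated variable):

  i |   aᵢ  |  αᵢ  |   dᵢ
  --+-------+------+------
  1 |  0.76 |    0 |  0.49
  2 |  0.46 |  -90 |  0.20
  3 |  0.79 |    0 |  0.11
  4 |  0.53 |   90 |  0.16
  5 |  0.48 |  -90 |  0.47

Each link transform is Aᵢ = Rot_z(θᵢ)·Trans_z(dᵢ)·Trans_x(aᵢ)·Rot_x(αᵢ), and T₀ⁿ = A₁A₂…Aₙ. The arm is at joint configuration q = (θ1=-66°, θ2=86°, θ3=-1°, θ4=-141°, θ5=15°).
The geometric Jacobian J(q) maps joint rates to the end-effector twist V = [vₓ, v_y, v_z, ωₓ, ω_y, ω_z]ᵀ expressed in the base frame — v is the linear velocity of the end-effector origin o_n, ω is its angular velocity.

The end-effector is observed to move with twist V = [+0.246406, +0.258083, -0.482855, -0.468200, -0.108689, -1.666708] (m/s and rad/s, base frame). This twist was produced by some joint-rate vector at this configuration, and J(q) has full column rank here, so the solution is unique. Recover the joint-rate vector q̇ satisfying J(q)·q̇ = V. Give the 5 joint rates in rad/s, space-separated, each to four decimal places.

-0.2570 -0.7990 0.6150 -0.5570 0.7750

o_n = [0.3411, -0.2631, 0.9452]
J₁: ẑ×o_n = [0.2631, 0.3411, -0.0000], ω = ẑ
J2: z=[0.0000, 0.0000, 1.0000] o=[0.3091, -0.6943, 0.4900] → [-0.4312, 0.0320, 0.0000, 0.0000, 0.0000, 1.0000]
J3: z=[-0.3420, 0.9397, 0.0000] o=[0.7414, -0.5370, 0.6900] → [0.2398, 0.0873, 0.2825, -0.3420, 0.9397, 0.0000]
J4: z=[-0.3420, 0.9397, 0.0000] o=[1.4460, -0.1634, 0.7038] → [0.2268, 0.0826, 1.0724, -0.3420, 0.9397, 0.0000]
J5: z=[-0.5785, -0.2106, -0.7880] o=[0.9988, -0.1559, 1.0301] → [-0.0666, 0.4692, -0.0765, -0.5785, -0.2106, -0.7880]
q̇ = J⁺·V = [-0.2570, -0.7990, 0.6150, -0.5570, 0.7750]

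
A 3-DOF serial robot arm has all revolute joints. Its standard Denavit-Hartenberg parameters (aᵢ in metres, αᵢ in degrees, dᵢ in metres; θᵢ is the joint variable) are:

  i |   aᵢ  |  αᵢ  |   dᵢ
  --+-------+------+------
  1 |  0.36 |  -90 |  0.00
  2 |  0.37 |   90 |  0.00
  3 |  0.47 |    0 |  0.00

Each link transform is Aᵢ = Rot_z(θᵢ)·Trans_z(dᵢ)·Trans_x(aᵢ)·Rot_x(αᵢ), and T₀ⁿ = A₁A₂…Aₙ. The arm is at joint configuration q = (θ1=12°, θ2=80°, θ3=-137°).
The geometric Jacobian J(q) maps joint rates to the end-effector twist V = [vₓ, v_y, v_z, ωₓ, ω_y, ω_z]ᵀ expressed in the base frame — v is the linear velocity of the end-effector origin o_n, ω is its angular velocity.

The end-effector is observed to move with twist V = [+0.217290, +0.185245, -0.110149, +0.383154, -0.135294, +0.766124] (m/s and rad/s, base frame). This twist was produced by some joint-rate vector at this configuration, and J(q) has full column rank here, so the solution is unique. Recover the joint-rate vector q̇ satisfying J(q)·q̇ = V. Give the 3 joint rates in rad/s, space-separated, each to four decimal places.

o_n = [0.4232, -0.2377, -0.0259]
J₁: ẑ×o_n = [0.2377, 0.4232, -0.0000], ω = ẑ
J2: z=[-0.2079, 0.9781, 0.0000] o=[0.3521, 0.0748, 0.0000] → [-0.0253, -0.0054, -0.0046, -0.2079, 0.9781, 0.0000]
J3: z=[0.9633, 0.2048, 0.1736] o=[0.4150, 0.0882, -0.3644] → [0.1259, -0.3247, -0.3157, 0.9633, 0.2048, 0.1736]
q̇ = J⁺·V = [0.7050, -0.2120, 0.3520]

0.7050 -0.2120 0.3520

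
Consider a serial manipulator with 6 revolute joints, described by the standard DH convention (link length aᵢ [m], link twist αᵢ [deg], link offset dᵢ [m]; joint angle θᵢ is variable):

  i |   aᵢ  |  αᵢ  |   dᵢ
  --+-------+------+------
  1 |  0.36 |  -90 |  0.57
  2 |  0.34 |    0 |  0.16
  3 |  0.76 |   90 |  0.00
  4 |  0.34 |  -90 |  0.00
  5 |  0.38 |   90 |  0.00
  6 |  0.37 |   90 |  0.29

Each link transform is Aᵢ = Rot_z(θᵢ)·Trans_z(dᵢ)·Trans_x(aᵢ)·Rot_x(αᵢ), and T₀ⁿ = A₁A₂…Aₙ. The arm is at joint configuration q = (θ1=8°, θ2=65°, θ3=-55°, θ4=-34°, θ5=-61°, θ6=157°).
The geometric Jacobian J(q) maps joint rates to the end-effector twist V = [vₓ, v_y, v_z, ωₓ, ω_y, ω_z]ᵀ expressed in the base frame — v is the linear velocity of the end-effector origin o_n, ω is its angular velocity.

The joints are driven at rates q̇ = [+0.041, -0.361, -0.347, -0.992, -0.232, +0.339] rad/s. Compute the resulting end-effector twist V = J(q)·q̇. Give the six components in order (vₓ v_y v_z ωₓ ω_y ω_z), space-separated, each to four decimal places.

o_n = [1.4034, 0.4203, 0.2731]
J₁: ẑ×o_n = [-0.4203, 1.4034, 0.0000], ω = ẑ
J2: z=[-0.1392, 0.9903, 0.0000] o=[0.3565, 0.0501, 0.5700] → [-0.2940, -0.0413, -1.0883, -0.1392, 0.9903, 0.0000]
J3: z=[-0.1392, 0.9903, 0.0000] o=[0.4765, 0.2285, 0.2619] → [0.0111, 0.0016, -0.9446, -0.1392, 0.9903, 0.0000]
J4: z=[0.1720, 0.0242, 0.9848] o=[1.2177, 0.3327, 0.1299] → [-0.0828, 0.1583, 0.0106, 0.1720, 0.0242, 0.9848]
J5: z=[0.4300, 0.8976, -0.0971] o=[1.5190, 0.1831, 0.0809] → [0.1955, -0.0714, 0.2058, 0.4300, 0.8976, -0.0971]
J6: z=[-0.6918, 0.3967, 0.6034] o=[1.7395, 0.1100, 0.3817] → [-0.2303, -0.2779, -0.0814, -0.6918, 0.3967, 0.6034]
V = J·q̇ = [0.0438, -0.1628, 0.6348, -0.4063, -0.7989, -0.7089]

0.0438 -0.1628 0.6348 -0.4063 -0.7989 -0.7089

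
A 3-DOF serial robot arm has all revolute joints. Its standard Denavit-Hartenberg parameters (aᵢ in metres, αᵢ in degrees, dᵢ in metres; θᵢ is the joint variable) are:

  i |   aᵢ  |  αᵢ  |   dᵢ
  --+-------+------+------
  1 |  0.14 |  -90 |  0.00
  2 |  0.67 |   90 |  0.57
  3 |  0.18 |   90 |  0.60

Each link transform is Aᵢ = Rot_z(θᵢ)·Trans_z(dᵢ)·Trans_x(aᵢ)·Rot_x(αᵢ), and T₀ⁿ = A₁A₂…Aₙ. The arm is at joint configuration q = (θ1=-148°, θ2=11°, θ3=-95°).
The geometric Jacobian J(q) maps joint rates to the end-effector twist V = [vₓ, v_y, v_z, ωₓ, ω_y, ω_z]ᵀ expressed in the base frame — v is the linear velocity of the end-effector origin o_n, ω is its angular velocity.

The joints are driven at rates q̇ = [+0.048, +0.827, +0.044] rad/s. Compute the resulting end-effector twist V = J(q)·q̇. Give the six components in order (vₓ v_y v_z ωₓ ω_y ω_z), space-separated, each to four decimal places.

o_n = [-0.5535, -0.8065, 0.4641]
J₁: ẑ×o_n = [0.8065, -0.5535, 0.0000], ω = ẑ
J2: z=[0.5299, -0.8480, 0.0000] o=[-0.1187, -0.0742, 0.0000] → [-0.3936, -0.2460, -0.7568, 0.5299, -0.8480, 0.0000]
J3: z=[-0.1618, -0.1011, 0.9816] o=[-0.3744, -0.9061, -0.1278] → [-0.1576, -0.0800, -0.0342, -0.1618, -0.1011, 0.9816]
V = J·q̇ = [-0.2937, -0.2335, -0.6274, 0.4311, -0.7058, 0.0912]

-0.2937 -0.2335 -0.6274 0.4311 -0.7058 0.0912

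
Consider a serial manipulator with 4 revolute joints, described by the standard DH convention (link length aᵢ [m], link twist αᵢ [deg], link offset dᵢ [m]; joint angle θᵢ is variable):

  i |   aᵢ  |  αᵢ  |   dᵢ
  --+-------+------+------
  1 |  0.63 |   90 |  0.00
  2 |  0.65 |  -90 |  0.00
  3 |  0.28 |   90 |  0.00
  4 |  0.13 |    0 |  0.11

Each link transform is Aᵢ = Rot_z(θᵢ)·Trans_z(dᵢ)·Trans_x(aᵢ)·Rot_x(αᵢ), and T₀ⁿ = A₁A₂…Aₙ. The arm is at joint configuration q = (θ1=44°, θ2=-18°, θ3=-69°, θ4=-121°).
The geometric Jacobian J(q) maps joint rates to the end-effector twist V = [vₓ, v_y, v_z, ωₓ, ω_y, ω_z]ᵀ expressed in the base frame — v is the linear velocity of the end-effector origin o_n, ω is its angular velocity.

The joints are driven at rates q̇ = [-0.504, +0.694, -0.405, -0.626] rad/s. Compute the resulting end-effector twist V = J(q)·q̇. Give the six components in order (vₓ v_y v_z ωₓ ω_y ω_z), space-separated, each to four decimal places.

0.3524 -0.3872 0.4651 0.6360 -0.0387 -1.0698

o_n = [1.0206, 0.6543, -0.2987]
J₁: ẑ×o_n = [-0.6543, 1.0206, 0.0000], ω = ẑ
J2: z=[0.6947, -0.7193, 0.0000] o=[0.4532, 0.4376, 0.0000] → [0.2149, 0.2075, 0.5587, 0.6947, -0.7193, 0.0000]
J3: z=[0.2223, 0.2147, 0.9511] o=[0.8979, 0.8671, -0.2009] → [0.1813, 0.1385, -0.0736, 0.2223, 0.2147, 0.9511]
J4: z=[-0.3897, -0.8746, 0.2885] o=[1.1481, 0.7453, -0.2319] → [0.0847, -0.0628, -0.0760, -0.3897, -0.8746, 0.2885]
V = J·q̇ = [0.3524, -0.3872, 0.4651, 0.6360, -0.0387, -1.0698]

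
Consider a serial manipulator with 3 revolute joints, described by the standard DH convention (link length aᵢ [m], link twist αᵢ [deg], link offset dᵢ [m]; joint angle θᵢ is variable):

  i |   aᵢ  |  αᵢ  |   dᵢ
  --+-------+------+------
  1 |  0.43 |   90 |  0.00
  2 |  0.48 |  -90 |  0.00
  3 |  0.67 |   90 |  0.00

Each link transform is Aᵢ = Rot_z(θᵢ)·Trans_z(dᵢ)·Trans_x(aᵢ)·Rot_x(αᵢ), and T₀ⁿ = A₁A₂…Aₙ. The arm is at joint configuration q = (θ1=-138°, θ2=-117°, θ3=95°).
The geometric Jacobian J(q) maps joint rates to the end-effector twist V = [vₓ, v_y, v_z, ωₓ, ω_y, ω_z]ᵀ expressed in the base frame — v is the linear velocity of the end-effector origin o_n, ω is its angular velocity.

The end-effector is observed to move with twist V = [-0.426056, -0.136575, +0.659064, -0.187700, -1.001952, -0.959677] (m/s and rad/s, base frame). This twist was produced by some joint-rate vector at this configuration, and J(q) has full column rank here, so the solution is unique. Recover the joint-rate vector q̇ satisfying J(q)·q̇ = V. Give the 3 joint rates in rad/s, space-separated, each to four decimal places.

-0.5470 -0.6190 0.9090

o_n = [0.2693, -0.6557, -0.3757]
J₁: ẑ×o_n = [0.6557, 0.2693, -0.0000], ω = ẑ
J2: z=[-0.6691, 0.7431, 0.0000] o=[-0.3196, -0.2877, 0.0000] → [-0.2792, -0.2514, -0.1914, -0.6691, 0.7431, 0.0000]
J3: z=[-0.6621, -0.5962, -0.4540] o=[-0.1576, -0.1419, -0.4277] → [-0.2643, -0.1594, 0.5947, -0.6621, -0.5962, -0.4540]
q̇ = J⁺·V = [-0.5470, -0.6190, 0.9090]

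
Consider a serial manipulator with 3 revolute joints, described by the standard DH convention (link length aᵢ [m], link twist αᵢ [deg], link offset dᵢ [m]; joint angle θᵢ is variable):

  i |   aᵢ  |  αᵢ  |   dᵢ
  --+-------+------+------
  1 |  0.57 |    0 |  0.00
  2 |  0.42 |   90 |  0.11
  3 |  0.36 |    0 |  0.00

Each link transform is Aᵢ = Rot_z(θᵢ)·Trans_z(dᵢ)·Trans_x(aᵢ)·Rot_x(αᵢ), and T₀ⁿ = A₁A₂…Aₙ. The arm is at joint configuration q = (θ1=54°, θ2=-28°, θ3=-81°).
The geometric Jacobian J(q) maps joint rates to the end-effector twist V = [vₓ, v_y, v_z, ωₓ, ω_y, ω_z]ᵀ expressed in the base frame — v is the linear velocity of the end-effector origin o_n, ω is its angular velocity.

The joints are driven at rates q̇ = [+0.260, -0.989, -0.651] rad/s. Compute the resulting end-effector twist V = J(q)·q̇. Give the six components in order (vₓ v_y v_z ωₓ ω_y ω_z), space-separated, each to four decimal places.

-0.1757 -0.3265 -0.0367 -0.2854 0.5851 -0.7290

o_n = [0.7631, 0.6699, -0.2456]
J₁: ẑ×o_n = [-0.6699, 0.7631, 0.0000], ω = ẑ
J2: z=[0.0000, 0.0000, 1.0000] o=[0.3350, 0.4611, 0.0000] → [-0.2088, 0.4281, 0.0000, 0.0000, 0.0000, 1.0000]
J3: z=[0.4384, -0.8988, 0.0000] o=[0.7125, 0.6453, 0.1100] → [0.3196, 0.1559, 0.0563, 0.4384, -0.8988, 0.0000]
V = J·q̇ = [-0.1757, -0.3265, -0.0367, -0.2854, 0.5851, -0.7290]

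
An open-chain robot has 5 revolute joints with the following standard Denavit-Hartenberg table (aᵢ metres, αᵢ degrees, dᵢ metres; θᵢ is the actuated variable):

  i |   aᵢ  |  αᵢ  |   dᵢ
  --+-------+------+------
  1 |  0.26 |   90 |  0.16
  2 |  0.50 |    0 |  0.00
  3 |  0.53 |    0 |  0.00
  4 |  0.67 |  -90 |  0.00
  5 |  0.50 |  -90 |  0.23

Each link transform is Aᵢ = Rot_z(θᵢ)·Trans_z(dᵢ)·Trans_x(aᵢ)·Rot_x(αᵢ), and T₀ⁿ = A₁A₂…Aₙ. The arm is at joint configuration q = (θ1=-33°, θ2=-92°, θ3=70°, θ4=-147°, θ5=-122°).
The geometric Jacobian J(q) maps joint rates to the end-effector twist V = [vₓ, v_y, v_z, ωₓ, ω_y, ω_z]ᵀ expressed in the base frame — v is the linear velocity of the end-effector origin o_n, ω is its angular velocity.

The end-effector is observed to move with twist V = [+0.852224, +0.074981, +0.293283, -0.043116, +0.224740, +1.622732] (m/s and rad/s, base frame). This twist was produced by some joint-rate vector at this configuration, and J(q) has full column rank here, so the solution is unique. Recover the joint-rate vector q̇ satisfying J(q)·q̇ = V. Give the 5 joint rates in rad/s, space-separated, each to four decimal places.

o_n = [0.0880, -0.5627, -0.8413]
J₁: ẑ×o_n = [0.5627, 0.0880, -0.0000], ω = ẑ
J2: z=[-0.5446, -0.8387, 0.0000] o=[0.2181, -0.1416, 0.1600] → [0.8398, -0.5453, 0.1202, -0.5446, -0.8387, 0.0000]
J3: z=[-0.5446, -0.8387, 0.0000] o=[0.2034, -0.1321, -0.3397] → [0.4207, -0.2732, 0.1377, -0.5446, -0.8387, 0.0000]
J4: z=[-0.5446, -0.8387, 0.0000] o=[0.6155, -0.3997, -0.5382] → [0.2542, -0.1651, -0.3537, -0.5446, -0.8387, 0.0000]
J5: z=[0.1600, -0.1039, -0.9816] o=[0.0640, -0.0415, -0.6661] → [-0.4934, 0.0045, -0.0809, 0.1600, -0.1039, -0.9816]
q̇ = J⁺·V = [0.8070, -0.0630, 0.4020, -0.5040, -0.8310]

0.8070 -0.0630 0.4020 -0.5040 -0.8310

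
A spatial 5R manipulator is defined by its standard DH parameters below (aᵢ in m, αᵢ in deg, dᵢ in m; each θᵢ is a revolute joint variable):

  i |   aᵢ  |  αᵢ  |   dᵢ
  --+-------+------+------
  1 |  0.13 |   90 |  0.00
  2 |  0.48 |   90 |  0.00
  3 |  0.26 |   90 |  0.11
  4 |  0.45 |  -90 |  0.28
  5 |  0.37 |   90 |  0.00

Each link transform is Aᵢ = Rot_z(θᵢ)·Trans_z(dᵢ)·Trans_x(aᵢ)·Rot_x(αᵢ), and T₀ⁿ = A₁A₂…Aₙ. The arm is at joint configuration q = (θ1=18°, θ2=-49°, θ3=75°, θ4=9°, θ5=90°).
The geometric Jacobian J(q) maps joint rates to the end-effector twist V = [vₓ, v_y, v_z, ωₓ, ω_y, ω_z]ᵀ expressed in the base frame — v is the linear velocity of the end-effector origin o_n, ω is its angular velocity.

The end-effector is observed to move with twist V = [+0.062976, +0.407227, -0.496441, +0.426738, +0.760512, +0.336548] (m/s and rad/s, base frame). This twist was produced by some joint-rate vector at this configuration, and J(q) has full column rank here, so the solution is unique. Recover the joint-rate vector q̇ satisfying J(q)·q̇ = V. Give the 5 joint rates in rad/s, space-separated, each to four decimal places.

0.6230 -0.3980 -0.4350 0.6650 0.1410

o_n = [0.5706, -0.5546, -0.5526]
J₁: ẑ×o_n = [0.5546, 0.5706, -0.0000], ω = ẑ
J2: z=[0.3090, -0.9511, 0.0000] o=[0.1236, 0.0402, 0.0000] → [0.5256, 0.1708, 0.2413, 0.3090, -0.9511, 0.0000]
J3: z=[-0.7178, -0.2332, -0.6561] o=[0.4231, 0.1375, -0.3623] → [-0.4096, -0.2334, 0.5311, -0.7178, -0.2332, -0.6561]
J4: z=[0.5227, 0.4420, -0.7290] o=[0.4638, -0.1134, -0.4852] → [-0.3514, -0.0427, -0.2778, 0.5227, 0.4420, -0.7290]
J5: z=[-0.7809, -0.0948, -0.6174] o=[0.7640, -0.3910, -0.8223] → [-0.1266, 0.3300, 0.1094, -0.7809, -0.0948, -0.6174]
q̇ = J⁺·V = [0.6230, -0.3980, -0.4350, 0.6650, 0.1410]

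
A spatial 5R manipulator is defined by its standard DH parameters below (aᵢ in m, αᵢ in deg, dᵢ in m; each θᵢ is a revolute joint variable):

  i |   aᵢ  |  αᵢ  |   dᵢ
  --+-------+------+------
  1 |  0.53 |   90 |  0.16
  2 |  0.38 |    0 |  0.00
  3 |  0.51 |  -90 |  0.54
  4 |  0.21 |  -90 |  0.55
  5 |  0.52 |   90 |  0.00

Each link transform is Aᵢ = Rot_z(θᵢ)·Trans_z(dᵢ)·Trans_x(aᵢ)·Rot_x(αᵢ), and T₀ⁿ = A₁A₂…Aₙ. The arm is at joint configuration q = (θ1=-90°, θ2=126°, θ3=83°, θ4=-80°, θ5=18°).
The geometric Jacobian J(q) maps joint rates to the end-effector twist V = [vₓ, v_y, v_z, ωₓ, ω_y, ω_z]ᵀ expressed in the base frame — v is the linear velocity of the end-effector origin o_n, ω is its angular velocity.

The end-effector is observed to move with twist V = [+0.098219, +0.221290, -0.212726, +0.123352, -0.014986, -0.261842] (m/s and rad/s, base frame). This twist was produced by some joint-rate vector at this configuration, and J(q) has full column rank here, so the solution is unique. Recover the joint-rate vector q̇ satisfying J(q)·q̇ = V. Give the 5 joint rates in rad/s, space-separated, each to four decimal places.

0.4010 0.8060 -0.8750 0.5870 0.3130

o_n = [-1.2338, 0.0577, -0.1796]
J₁: ẑ×o_n = [-0.0577, -1.2338, 0.0000], ω = ẑ
J2: z=[-1.0000, -0.0000, 0.0000] o=[0.0000, -0.5300, 0.1600] → [-0.0000, -0.3396, -0.5877, -1.0000, -0.0000, 0.0000]
J3: z=[-1.0000, -0.0000, 0.0000] o=[0.0000, -0.3066, 0.4674] → [0.0000, -0.6471, -0.3643, -1.0000, -0.0000, 0.0000]
J4: z=[-0.0000, -0.4848, -0.8746] o=[-0.5400, 0.1394, 0.2202] → [0.1223, 0.6069, -0.3364, -0.0000, -0.4848, -0.8746]
J5: z=[0.1736, 0.8613, -0.4774] o=[-0.7468, -0.0953, -0.2785] → [0.1582, 0.2154, 0.4461, 0.1736, 0.8613, -0.4774]
q̇ = J⁺·V = [0.4010, 0.8060, -0.8750, 0.5870, 0.3130]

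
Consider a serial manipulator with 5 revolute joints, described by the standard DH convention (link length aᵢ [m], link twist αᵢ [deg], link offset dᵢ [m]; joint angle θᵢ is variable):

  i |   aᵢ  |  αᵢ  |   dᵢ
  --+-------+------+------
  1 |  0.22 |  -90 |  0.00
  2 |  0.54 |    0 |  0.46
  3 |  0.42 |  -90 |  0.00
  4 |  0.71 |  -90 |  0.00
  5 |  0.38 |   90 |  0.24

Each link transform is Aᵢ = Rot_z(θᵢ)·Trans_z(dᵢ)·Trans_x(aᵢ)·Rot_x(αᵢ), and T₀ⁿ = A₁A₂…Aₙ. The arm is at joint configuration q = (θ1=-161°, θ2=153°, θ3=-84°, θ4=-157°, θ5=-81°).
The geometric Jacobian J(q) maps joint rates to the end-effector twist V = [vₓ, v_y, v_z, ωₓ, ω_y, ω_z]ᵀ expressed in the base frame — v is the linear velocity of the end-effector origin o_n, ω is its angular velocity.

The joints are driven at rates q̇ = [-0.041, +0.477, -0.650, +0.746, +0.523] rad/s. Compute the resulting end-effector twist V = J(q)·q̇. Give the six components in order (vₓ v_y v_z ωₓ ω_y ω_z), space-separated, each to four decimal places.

0.1655 -0.5385 -0.0266 0.6897 -0.0887 -0.4991

o_n = [0.9637, -0.7063, -0.1981]
J₁: ẑ×o_n = [0.7063, 0.9637, -0.0000], ω = ẑ
J2: z=[0.3256, -0.9455, 0.0000] o=[-0.2080, -0.0716, 0.0000] → [0.1873, 0.0645, 0.9012, 0.3256, -0.9455, 0.0000]
J3: z=[0.3256, -0.9455, 0.0000] o=[0.3967, -0.3499, -0.2452] → [-0.0445, -0.0153, 0.4201, 0.3256, -0.9455, 0.0000]
J4: z=[0.8827, 0.3039, -0.3584] o=[0.2544, -0.3989, -0.6373] → [0.0233, -0.6419, -0.4869, 0.8827, 0.3039, -0.3584]
J5: z=[0.1673, -0.9159, -0.3648] o=[0.5661, -0.5850, -0.0271] → [0.1123, -0.1164, 0.3438, 0.1673, -0.9159, -0.3648]
V = J·q̇ = [0.1655, -0.5385, -0.0266, 0.6897, -0.0887, -0.4991]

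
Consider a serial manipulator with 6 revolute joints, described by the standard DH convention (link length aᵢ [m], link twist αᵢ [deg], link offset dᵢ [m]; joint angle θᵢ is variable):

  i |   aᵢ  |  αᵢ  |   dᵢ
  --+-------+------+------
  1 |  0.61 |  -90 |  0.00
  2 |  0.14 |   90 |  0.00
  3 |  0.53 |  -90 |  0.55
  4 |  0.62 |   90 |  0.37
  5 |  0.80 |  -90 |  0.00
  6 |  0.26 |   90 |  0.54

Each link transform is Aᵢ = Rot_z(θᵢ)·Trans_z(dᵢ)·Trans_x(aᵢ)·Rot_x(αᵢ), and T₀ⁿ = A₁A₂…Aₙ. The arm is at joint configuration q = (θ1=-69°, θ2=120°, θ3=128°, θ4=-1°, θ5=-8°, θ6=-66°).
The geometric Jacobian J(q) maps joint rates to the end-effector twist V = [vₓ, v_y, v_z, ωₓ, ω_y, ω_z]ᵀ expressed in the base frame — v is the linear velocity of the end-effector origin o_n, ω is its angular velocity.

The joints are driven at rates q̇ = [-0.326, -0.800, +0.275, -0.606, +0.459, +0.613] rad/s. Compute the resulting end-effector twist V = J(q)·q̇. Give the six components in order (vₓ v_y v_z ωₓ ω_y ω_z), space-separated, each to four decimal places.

-1.3683 -1.0905 1.2932 -0.4537 -0.8823 -0.6518

o_n = [1.9005, -1.6321, 1.1316]
J₁: ẑ×o_n = [1.6321, 1.9005, -0.0000], ω = ẑ
J2: z=[0.9336, 0.3584, 0.0000] o=[0.2186, -0.5695, 0.0000] → [0.4055, -1.0565, -1.5947, 0.9336, 0.3584, 0.0000]
J3: z=[0.3104, -0.8085, -0.5000] o=[0.1935, -0.5041, -0.1212] → [-1.5769, -1.2423, 1.0300, 0.3104, -0.8085, -0.5000]
J4: z=[-0.4336, -0.5885, 0.6824] o=[0.8126, -0.9515, -0.1137] → [-0.2683, 1.2823, 0.9353, -0.4336, -0.5885, 0.6824]
J5: z=[0.2955, -0.8083, -0.5092] o=[1.1800, -1.1810, 0.4640] → [-0.7694, -0.5642, 0.4491, 0.2955, -0.8083, -0.5092]
J6: z=[-0.3109, -0.5854, 0.7488] o=[1.9026, -1.1306, 0.8034] → [0.1833, 0.1004, 0.1546, -0.3109, -0.5854, 0.7488]
V = J·q̇ = [-1.3683, -1.0905, 1.2932, -0.4537, -0.8823, -0.6518]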